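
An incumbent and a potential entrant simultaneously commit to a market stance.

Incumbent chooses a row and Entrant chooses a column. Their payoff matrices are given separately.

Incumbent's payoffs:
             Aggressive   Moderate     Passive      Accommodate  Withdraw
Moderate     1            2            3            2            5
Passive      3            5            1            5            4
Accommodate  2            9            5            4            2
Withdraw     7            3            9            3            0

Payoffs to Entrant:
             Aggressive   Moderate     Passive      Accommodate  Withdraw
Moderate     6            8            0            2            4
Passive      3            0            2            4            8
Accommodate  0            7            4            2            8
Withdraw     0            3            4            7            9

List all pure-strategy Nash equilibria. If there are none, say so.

(Moderate, Aggressive): Incumbent can switch to Passive (1 → 3). Not NE.
(Moderate, Moderate): Incumbent can switch to Passive (2 → 5). Not NE.
(Moderate, Passive): Incumbent can switch to Accommodate (3 → 5). Not NE.
(Moderate, Accommodate): Incumbent can switch to Passive (2 → 5). Not NE.
(Moderate, Withdraw): Entrant can switch to Aggressive (4 → 6). Not NE.
(Passive, Aggressive): Incumbent can switch to Withdraw (3 → 7). Not NE.
(Passive, Moderate): Incumbent can switch to Accommodate (5 → 9). Not NE.
(Passive, Passive): Incumbent can switch to Moderate (1 → 3). Not NE.
(The remaining 12 profiles each have a profitable deviation by the same check.)

There is no pure-strategy Nash equilibrium.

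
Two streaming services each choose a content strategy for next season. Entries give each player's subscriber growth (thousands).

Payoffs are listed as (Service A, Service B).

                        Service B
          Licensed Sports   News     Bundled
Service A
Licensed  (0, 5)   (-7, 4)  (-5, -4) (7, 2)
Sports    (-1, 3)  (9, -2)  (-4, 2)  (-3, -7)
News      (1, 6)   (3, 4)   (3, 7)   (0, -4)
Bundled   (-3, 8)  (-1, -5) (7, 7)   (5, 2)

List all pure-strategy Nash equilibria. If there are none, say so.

This game has no pure Nash equilibrium.

Service A against Licensed: payoffs 0, -1, 1, -3 → best response News.
Service A against Sports: payoffs -7, 9, 3, -1 → best response Sports.
Service A against News: payoffs -5, -4, 3, 7 → best response Bundled.
Service A against Bundled: payoffs 7, -3, 0, 5 → best response Licensed.
Service B against Licensed: payoffs 5, 4, -4, 2 → best response Licensed.
Service B against Sports: payoffs 3, -2, 2, -7 → best response Licensed.
Service B against News: payoffs 6, 4, 7, -4 → best response News.
Service B against Bundled: payoffs 8, -5, 7, 2 → best response Licensed.
No profile is a mutual best response for all players.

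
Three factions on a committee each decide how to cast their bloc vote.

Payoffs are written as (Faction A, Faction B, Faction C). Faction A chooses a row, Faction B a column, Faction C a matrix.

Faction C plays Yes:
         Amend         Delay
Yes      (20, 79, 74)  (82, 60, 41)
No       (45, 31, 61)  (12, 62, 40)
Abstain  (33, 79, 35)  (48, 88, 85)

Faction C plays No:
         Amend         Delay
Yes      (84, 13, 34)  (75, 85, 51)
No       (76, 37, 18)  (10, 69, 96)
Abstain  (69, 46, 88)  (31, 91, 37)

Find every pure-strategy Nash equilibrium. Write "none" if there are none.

(Yes, Amend, Yes): Faction A can switch to No (20 → 45). Not NE.
(Yes, Amend, No): Faction B can switch to Delay (13 → 85). Not NE.
(Yes, Delay, Yes): Faction B can switch to Amend (60 → 79). Not NE.
(Yes, Delay, No): Faction A gets 75, best alternative 31; Faction B gets 85, best alternative 13; Faction C gets 51, best alternative 41. No profitable deviation — NE.
(No, Amend, Yes): Faction B can switch to Delay (31 → 62). Not NE.
(No, Amend, No): Faction A can switch to Yes (76 → 84). Not NE.
(No, Delay, Yes): Faction A can switch to Yes (12 → 82). Not NE.
(No, Delay, No): Faction A can switch to Yes (10 → 75). Not NE.
(Abstain, Amend, Yes): Faction A can switch to No (33 → 45). Not NE.
(The remaining 3 profiles each have a profitable deviation by the same check.)

(Yes, Delay, No)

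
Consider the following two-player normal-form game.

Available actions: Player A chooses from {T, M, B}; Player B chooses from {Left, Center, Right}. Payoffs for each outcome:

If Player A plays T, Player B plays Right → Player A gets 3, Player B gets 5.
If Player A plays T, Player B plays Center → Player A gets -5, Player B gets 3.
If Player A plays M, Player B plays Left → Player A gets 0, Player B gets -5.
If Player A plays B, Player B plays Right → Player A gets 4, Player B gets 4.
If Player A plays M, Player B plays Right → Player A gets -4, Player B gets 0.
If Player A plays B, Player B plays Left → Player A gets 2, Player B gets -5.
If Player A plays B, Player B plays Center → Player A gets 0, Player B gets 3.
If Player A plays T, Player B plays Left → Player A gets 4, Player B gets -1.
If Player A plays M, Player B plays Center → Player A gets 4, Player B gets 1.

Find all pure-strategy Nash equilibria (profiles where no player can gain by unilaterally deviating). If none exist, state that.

The pure Nash equilibria are (M, Center), (B, Right).

Mark each player's best response to every combination of opponents' strategies; a profile where every player is best-responding is a pure Nash equilibrium.
Player A against Left: payoffs 4, 0, 2 → best response T.
Player A against Center: payoffs -5, 4, 0 → best response M.
Player A against Right: payoffs 3, -4, 4 → best response B.
Player B against T: payoffs -1, 3, 5 → best response Right.
Player B against M: payoffs -5, 1, 0 → best response Center.
Player B against B: payoffs -5, 3, 4 → best response Right.
Mutual best responses: (M, Center); (B, Right).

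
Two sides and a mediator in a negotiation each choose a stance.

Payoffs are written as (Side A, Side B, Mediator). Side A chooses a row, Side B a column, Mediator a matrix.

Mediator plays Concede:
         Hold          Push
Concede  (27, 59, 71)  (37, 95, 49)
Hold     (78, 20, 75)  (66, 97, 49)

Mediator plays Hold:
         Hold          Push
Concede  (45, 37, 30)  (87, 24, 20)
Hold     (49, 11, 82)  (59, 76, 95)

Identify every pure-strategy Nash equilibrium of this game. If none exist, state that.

There is no pure-strategy Nash equilibrium.

Side A against (Hold, Concede): payoffs 27, 78 → best response Hold.
Side A against (Hold, Hold): payoffs 45, 49 → best response Hold.
Side A against (Push, Concede): payoffs 37, 66 → best response Hold.
Side A against (Push, Hold): payoffs 87, 59 → best response Concede.
Side B against (Concede, Concede): payoffs 59, 95 → best response Push.
Side B against (Concede, Hold): payoffs 37, 24 → best response Hold.
Side B against (Hold, Concede): payoffs 20, 97 → best response Push.
Side B against (Hold, Hold): payoffs 11, 76 → best response Push.
Mediator against (Concede, Hold): payoffs 71, 30 → best response Concede.
Mediator against (Concede, Push): payoffs 49, 20 → best response Concede.
Mediator against (Hold, Hold): payoffs 75, 82 → best response Hold.
Mediator against (Hold, Push): payoffs 49, 95 → best response Hold.
No profile is a mutual best response for all players.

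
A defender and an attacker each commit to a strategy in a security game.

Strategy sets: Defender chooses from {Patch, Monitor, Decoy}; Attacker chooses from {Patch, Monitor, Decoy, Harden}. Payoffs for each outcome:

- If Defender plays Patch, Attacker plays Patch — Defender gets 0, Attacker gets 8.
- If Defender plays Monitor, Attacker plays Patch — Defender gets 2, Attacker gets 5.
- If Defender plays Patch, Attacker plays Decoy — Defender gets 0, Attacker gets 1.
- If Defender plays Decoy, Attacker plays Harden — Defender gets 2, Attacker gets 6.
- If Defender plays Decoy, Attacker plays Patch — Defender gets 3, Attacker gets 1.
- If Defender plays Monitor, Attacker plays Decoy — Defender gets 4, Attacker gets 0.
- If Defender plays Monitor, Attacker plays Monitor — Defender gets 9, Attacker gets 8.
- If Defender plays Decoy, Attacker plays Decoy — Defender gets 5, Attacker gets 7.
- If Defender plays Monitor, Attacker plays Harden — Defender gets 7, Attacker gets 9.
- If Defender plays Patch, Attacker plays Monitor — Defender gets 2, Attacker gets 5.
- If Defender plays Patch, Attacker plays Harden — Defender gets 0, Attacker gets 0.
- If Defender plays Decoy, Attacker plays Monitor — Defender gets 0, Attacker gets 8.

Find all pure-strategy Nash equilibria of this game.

(Patch, Patch): Defender can switch to Monitor (0 → 2). Not NE.
(Patch, Monitor): Defender can switch to Monitor (2 → 9). Not NE.
(Patch, Decoy): Defender can switch to Monitor (0 → 4). Not NE.
(Patch, Harden): Defender can switch to Monitor (0 → 7). Not NE.
(Monitor, Patch): Defender can switch to Decoy (2 → 3). Not NE.
(Monitor, Monitor): Attacker can switch to Harden (8 → 9). Not NE.
(Monitor, Decoy): Defender can switch to Decoy (4 → 5). Not NE.
(Monitor, Harden): Defender gets 7, best alternative 2; Attacker gets 9, best alternative 8. No profitable deviation — NE.
(Decoy, Patch): Attacker can switch to Monitor (1 → 8). Not NE.
(Decoy, Monitor): Defender can switch to Patch (0 → 2). Not NE.
(Decoy, Decoy): Attacker can switch to Monitor (7 → 8). Not NE.
(Decoy, Harden): Defender can switch to Monitor (2 → 7). Not NE.

The unique pure-strategy Nash equilibrium is (Monitor, Harden).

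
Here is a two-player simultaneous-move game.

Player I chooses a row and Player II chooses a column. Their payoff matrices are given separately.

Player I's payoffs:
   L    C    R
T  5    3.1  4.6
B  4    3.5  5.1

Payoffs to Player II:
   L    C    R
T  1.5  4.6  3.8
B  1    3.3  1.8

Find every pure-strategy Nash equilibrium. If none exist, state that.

The unique pure-strategy Nash equilibrium is (B, C).

(T, L): Player II can switch to C (1.5 → 4.6). Not NE.
(T, C): Player I can switch to B (3.1 → 3.5). Not NE.
(T, R): Player I can switch to B (4.6 → 5.1). Not NE.
(B, L): Player I can switch to T (4 → 5). Not NE.
(B, C): Player I gets 3.5, best alternative 3.1; Player II gets 3.3, best alternative 1.8. No profitable deviation — NE.
(B, R): Player II can switch to C (1.8 → 3.3). Not NE.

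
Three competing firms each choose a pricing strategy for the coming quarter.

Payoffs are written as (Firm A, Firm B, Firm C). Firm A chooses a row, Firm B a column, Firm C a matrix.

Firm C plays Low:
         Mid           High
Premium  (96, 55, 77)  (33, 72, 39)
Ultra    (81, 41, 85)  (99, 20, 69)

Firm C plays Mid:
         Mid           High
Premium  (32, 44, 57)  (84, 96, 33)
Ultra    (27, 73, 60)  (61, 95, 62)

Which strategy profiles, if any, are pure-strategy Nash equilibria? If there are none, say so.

No pure-strategy Nash equilibrium.

(Premium, Mid, Low): Firm B can switch to High (55 → 72). Not NE.
(Premium, Mid, Mid): Firm B can switch to High (44 → 96). Not NE.
(Premium, High, Low): Firm A can switch to Ultra (33 → 99). Not NE.
(Premium, High, Mid): Firm C can switch to Low (33 → 39). Not NE.
(Ultra, Mid, Low): Firm A can switch to Premium (81 → 96). Not NE.
(Ultra, Mid, Mid): Firm A can switch to Premium (27 → 32). Not NE.
(Ultra, High, Low): Firm B can switch to Mid (20 → 41). Not NE.
(Ultra, High, Mid): Firm A can switch to Premium (61 → 84). Not NE.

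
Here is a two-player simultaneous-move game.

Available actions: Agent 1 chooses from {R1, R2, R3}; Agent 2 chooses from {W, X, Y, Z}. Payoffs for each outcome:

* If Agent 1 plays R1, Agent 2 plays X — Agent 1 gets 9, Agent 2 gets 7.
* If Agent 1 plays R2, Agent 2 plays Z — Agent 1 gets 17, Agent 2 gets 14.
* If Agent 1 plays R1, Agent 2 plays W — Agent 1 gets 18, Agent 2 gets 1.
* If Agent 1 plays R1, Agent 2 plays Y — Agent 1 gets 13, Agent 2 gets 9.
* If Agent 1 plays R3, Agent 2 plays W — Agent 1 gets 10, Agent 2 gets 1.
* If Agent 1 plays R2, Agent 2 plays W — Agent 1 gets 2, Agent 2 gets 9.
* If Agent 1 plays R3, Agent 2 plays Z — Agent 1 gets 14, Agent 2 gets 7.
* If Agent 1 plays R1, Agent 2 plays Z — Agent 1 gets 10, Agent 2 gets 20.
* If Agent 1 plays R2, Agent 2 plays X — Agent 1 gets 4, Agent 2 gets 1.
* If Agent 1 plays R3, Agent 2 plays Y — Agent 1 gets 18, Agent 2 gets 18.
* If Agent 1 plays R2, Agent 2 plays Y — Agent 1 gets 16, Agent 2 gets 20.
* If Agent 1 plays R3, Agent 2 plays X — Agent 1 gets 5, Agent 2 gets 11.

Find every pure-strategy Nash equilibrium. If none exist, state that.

Pure NE: (R3, Y)

Mark each player's best response to every combination of opponents' strategies; a profile where every player is best-responding is a pure Nash equilibrium.
Agent 1 against W: payoffs 18, 2, 10 → best response R1.
Agent 1 against X: payoffs 9, 4, 5 → best response R1.
Agent 1 against Y: payoffs 13, 16, 18 → best response R3.
Agent 1 against Z: payoffs 10, 17, 14 → best response R2.
Agent 2 against R1: payoffs 1, 7, 9, 20 → best response Z.
Agent 2 against R2: payoffs 9, 1, 20, 14 → best response Y.
Agent 2 against R3: payoffs 1, 11, 18, 7 → best response Y.
Mutual best responses: (R3, Y).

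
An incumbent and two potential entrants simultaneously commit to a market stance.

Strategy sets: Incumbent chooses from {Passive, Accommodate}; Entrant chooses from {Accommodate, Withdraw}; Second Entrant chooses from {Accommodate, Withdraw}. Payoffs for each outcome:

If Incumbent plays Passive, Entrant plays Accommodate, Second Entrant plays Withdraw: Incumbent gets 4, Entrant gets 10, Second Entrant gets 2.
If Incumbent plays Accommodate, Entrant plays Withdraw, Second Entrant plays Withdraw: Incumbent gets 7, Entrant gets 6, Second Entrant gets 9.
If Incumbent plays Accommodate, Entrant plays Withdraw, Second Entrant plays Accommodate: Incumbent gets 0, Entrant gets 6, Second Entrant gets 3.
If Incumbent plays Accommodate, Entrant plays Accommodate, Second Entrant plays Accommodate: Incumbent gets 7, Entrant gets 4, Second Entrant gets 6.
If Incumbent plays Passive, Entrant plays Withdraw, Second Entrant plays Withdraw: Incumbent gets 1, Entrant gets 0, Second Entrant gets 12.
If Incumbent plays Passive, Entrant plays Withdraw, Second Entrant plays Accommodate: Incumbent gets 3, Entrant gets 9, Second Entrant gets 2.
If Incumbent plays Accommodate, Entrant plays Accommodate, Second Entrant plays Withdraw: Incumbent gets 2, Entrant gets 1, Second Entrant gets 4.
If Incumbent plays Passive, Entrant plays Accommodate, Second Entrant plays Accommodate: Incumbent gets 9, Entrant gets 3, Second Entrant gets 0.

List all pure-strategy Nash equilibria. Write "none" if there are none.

(Passive, Accommodate, Withdraw) and (Accommodate, Withdraw, Withdraw)

For each player, find the best response to each opponent profile; mutual best responses are the pure NE.
Incumbent against (Accommodate, Accommodate): payoffs 9, 7 → best response Passive.
Incumbent against (Accommodate, Withdraw): payoffs 4, 2 → best response Passive.
Incumbent against (Withdraw, Accommodate): payoffs 3, 0 → best response Passive.
Incumbent against (Withdraw, Withdraw): payoffs 1, 7 → best response Accommodate.
Entrant against (Passive, Accommodate): payoffs 3, 9 → best response Withdraw.
Entrant against (Passive, Withdraw): payoffs 10, 0 → best response Accommodate.
Entrant against (Accommodate, Accommodate): payoffs 4, 6 → best response Withdraw.
Entrant against (Accommodate, Withdraw): payoffs 1, 6 → best response Withdraw.
Second Entrant against (Passive, Accommodate): payoffs 0, 2 → best response Withdraw.
Second Entrant against (Passive, Withdraw): payoffs 2, 12 → best response Withdraw.
Second Entrant against (Accommodate, Accommodate): payoffs 6, 4 → best response Accommodate.
Second Entrant against (Accommodate, Withdraw): payoffs 3, 9 → best response Withdraw.
Mutual best responses: (Passive, Accommodate, Withdraw); (Accommodate, Withdraw, Withdraw).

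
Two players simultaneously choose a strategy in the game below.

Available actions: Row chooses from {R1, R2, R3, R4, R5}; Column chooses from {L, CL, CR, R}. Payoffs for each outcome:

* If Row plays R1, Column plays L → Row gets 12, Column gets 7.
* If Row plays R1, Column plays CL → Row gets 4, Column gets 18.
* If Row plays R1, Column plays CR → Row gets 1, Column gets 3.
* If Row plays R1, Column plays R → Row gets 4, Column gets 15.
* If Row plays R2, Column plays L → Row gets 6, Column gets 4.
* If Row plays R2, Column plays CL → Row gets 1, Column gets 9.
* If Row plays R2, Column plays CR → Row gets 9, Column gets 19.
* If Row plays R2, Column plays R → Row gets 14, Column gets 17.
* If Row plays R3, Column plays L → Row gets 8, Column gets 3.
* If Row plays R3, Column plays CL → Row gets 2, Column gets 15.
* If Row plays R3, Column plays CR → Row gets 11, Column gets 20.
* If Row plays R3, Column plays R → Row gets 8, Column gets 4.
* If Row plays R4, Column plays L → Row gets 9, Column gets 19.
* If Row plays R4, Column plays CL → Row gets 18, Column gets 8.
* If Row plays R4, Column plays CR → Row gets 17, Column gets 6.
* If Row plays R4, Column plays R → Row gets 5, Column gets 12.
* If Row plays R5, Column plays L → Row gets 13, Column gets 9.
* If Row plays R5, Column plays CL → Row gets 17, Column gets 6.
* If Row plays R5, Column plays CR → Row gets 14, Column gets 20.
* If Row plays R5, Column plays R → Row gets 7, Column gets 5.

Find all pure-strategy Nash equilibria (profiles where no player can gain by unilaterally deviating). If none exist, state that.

This game has no pure Nash equilibrium.

Row against L: payoffs 12, 6, 8, 9, 13 → best response R5.
Row against CL: payoffs 4, 1, 2, 18, 17 → best response R4.
Row against CR: payoffs 1, 9, 11, 17, 14 → best response R4.
Row against R: payoffs 4, 14, 8, 5, 7 → best response R2.
Column against R1: payoffs 7, 18, 3, 15 → best response CL.
Column against R2: payoffs 4, 9, 19, 17 → best response CR.
Column against R3: payoffs 3, 15, 20, 4 → best response CR.
Column against R4: payoffs 19, 8, 6, 12 → best response L.
Column against R5: payoffs 9, 6, 20, 5 → best response CR.
No profile is a mutual best response for all players.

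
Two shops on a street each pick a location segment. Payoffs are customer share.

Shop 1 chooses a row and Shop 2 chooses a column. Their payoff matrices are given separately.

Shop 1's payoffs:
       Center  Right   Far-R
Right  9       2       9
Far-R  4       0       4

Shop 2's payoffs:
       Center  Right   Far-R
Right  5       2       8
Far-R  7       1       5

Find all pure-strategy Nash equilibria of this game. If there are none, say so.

(Right, Center): Shop 2 can switch to Far-R (5 → 8). Not NE.
(Right, Right): Shop 2 can switch to Center (2 → 5). Not NE.
(Right, Far-R): Shop 1 gets 9, best alternative 4; Shop 2 gets 8, best alternative 5. No profitable deviation — NE.
(Far-R, Center): Shop 1 can switch to Right (4 → 9). Not NE.
(Far-R, Right): Shop 1 can switch to Right (0 → 2). Not NE.
(Far-R, Far-R): Shop 1 can switch to Right (4 → 9). Not NE.

(Right, Far-R)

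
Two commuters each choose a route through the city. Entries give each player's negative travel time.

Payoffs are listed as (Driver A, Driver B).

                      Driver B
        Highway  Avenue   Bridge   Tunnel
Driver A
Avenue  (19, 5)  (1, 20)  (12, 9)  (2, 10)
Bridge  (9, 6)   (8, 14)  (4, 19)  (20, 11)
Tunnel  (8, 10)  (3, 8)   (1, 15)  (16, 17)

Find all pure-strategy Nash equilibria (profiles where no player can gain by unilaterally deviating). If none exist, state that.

Driver A against Highway: payoffs 19, 9, 8 → best response Avenue.
Driver A against Avenue: payoffs 1, 8, 3 → best response Bridge.
Driver A against Bridge: payoffs 12, 4, 1 → best response Avenue.
Driver A against Tunnel: payoffs 2, 20, 16 → best response Bridge.
Driver B against Avenue: payoffs 5, 20, 9, 10 → best response Avenue.
Driver B against Bridge: payoffs 6, 14, 19, 11 → best response Bridge.
Driver B against Tunnel: payoffs 10, 8, 15, 17 → best response Tunnel.
No profile is a mutual best response for all players.

There is no pure-strategy Nash equilibrium.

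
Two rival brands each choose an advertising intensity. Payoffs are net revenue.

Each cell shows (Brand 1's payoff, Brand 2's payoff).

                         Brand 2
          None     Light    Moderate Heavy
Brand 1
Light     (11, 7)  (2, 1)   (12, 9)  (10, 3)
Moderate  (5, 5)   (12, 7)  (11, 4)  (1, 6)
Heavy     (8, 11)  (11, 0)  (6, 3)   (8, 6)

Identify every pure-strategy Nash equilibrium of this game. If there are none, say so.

Pure-strategy Nash equilibria: (Light, Moderate); (Moderate, Light)

(Light, None): Brand 2 can switch to Moderate (7 → 9). Not NE.
(Light, Light): Brand 1 can switch to Moderate (2 → 12). Not NE.
(Light, Moderate): Brand 1 gets 12, best alternative 11; Brand 2 gets 9, best alternative 7. No profitable deviation — NE.
(Light, Heavy): Brand 2 can switch to None (3 → 7). Not NE.
(Moderate, None): Brand 1 can switch to Light (5 → 11). Not NE.
(Moderate, Light): Brand 1 gets 12, best alternative 11; Brand 2 gets 7, best alternative 6. No profitable deviation — NE.
(Moderate, Moderate): Brand 1 can switch to Light (11 → 12). Not NE.
(Moderate, Heavy): Brand 1 can switch to Light (1 → 10). Not NE.
(Heavy, None): Brand 1 can switch to Light (8 → 11). Not NE.
(Heavy, Light): Brand 1 can switch to Moderate (11 → 12). Not NE.
(Heavy, Moderate): Brand 1 can switch to Light (6 → 12). Not NE.
(Heavy, Heavy): Brand 1 can switch to Light (8 → 10). Not NE.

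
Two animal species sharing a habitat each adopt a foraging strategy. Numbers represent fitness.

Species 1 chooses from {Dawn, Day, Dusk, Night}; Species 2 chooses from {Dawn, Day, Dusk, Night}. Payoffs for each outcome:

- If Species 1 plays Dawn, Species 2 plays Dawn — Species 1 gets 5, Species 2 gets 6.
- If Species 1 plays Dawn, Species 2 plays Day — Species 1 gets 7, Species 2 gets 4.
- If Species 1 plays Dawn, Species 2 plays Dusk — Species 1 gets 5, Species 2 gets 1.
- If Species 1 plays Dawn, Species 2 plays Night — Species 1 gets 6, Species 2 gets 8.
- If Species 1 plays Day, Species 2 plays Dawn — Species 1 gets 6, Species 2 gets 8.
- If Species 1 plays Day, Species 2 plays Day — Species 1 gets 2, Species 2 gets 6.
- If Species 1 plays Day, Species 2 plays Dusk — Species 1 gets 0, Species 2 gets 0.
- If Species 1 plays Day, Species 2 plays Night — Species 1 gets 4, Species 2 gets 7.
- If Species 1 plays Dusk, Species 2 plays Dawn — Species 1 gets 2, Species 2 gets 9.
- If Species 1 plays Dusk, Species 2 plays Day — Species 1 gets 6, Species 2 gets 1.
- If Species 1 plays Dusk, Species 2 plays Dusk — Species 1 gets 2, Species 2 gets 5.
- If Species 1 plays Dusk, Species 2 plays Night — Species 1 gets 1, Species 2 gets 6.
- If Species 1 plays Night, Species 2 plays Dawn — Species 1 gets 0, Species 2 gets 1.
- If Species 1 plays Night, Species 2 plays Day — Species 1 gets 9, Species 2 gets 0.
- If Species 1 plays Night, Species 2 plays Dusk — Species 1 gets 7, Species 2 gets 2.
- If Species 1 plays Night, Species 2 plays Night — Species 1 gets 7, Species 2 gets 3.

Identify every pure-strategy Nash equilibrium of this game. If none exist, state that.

(Day, Dawn), (Night, Night)

(Dawn, Dawn): Species 1 can switch to Day (5 → 6). Not NE.
(Dawn, Day): Species 1 can switch to Night (7 → 9). Not NE.
(Dawn, Dusk): Species 1 can switch to Night (5 → 7). Not NE.
(Dawn, Night): Species 1 can switch to Night (6 → 7). Not NE.
(Day, Dawn): Species 1 gets 6, best alternative 5; Species 2 gets 8, best alternative 7. No profitable deviation — NE.
(Day, Day): Species 1 can switch to Dawn (2 → 7). Not NE.
(Day, Dusk): Species 1 can switch to Dawn (0 → 5). Not NE.
(Day, Night): Species 1 can switch to Dawn (4 → 6). Not NE.
(Dusk, Dawn): Species 1 can switch to Dawn (2 → 5). Not NE.
(Dusk, Day): Species 1 can switch to Dawn (6 → 7). Not NE.
(Dusk, Dusk): Species 1 can switch to Dawn (2 → 5). Not NE.
(Dusk, Night): Species 1 can switch to Dawn (1 → 6). Not NE.
(Night, Dawn): Species 1 can switch to Dawn (0 → 5). Not NE.
(Night, Night): Species 1 gets 7, best alternative 6; Species 2 gets 3, best alternative 2. No profitable deviation — NE.
(The remaining 2 profiles each have a profitable deviation by the same check.)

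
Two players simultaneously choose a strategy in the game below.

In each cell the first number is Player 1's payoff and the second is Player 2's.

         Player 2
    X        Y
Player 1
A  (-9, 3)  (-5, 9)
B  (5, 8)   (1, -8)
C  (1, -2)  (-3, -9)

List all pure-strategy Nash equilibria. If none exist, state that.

Pure NE: (B, X)

For each player, find the best response to each opponent profile; mutual best responses are the pure NE.
Player 1 against X: payoffs -9, 5, 1 → best response B.
Player 1 against Y: payoffs -5, 1, -3 → best response B.
Player 2 against A: payoffs 3, 9 → best response Y.
Player 2 against B: payoffs 8, -8 → best response X.
Player 2 against C: payoffs -2, -9 → best response X.
Mutual best responses: (B, X).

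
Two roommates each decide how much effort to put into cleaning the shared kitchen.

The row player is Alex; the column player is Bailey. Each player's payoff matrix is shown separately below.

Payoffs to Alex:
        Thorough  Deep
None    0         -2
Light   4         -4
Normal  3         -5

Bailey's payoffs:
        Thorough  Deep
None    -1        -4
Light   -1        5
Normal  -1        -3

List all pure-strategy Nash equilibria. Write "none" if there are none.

none

Alex against Thorough: payoffs 0, 4, 3 → best response Light.
Alex against Deep: payoffs -2, -4, -5 → best response None.
Bailey against None: payoffs -1, -4 → best response Thorough.
Bailey against Light: payoffs -1, 5 → best response Deep.
Bailey against Normal: payoffs -1, -3 → best response Thorough.
No profile is a mutual best response for all players.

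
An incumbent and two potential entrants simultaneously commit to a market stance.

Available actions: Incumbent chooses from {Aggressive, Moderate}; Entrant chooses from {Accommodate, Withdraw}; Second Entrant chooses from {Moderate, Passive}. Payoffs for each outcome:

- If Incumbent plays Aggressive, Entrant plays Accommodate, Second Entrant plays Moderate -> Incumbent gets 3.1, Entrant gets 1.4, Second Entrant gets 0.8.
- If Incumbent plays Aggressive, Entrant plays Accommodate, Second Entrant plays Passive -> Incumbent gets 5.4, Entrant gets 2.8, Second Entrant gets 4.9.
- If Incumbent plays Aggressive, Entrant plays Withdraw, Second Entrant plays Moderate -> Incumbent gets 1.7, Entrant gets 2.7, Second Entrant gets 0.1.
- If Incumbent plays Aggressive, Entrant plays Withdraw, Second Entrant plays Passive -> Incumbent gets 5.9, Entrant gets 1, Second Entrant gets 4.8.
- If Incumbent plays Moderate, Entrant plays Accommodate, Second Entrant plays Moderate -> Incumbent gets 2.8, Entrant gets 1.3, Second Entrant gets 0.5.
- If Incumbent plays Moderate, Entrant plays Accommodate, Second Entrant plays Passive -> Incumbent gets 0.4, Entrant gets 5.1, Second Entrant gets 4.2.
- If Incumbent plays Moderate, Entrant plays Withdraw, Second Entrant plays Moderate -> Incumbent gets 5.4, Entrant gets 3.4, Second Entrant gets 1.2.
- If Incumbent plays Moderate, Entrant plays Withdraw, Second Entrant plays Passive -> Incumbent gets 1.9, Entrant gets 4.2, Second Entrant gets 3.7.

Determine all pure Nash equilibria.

The unique pure-strategy Nash equilibrium is (Aggressive, Accommodate, Passive).

(Aggressive, Accommodate, Moderate): Entrant can switch to Withdraw (1.4 → 2.7). Not NE.
(Aggressive, Accommodate, Passive): Incumbent gets 5.4, best alternative 0.4; Entrant gets 2.8, best alternative 1; Second Entrant gets 4.9, best alternative 0.8. No profitable deviation — NE.
(Aggressive, Withdraw, Moderate): Incumbent can switch to Moderate (1.7 → 5.4). Not NE.
(Aggressive, Withdraw, Passive): Entrant can switch to Accommodate (1 → 2.8). Not NE.
(Moderate, Accommodate, Moderate): Incumbent can switch to Aggressive (2.8 → 3.1). Not NE.
(Moderate, Accommodate, Passive): Incumbent can switch to Aggressive (0.4 → 5.4). Not NE.
(Moderate, Withdraw, Moderate): Second Entrant can switch to Passive (1.2 → 3.7). Not NE.
(Moderate, Withdraw, Passive): Incumbent can switch to Aggressive (1.9 → 5.9). Not NE.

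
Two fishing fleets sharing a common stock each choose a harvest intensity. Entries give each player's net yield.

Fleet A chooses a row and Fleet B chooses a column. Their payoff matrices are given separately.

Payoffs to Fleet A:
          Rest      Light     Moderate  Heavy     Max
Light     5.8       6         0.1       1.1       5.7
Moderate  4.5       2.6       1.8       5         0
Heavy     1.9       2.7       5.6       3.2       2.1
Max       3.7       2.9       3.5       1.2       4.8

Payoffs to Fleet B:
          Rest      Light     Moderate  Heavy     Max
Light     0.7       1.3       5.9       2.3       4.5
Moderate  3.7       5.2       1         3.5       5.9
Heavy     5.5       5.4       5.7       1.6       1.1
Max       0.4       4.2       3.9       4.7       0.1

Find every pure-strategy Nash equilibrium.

(Light, Rest): Fleet B can switch to Light (0.7 → 1.3). Not NE.
(Light, Light): Fleet B can switch to Moderate (1.3 → 5.9). Not NE.
(Light, Moderate): Fleet A can switch to Moderate (0.1 → 1.8). Not NE.
(Light, Heavy): Fleet A can switch to Moderate (1.1 → 5). Not NE.
(Light, Max): Fleet B can switch to Moderate (4.5 → 5.9). Not NE.
(Moderate, Rest): Fleet A can switch to Light (4.5 → 5.8). Not NE.
(Heavy, Moderate): Fleet A gets 5.6, best alternative 3.5; Fleet B gets 5.7, best alternative 5.5. No profitable deviation — NE.
(The remaining 13 profiles each have a profitable deviation by the same check.)

Pure NE: (Heavy, Moderate)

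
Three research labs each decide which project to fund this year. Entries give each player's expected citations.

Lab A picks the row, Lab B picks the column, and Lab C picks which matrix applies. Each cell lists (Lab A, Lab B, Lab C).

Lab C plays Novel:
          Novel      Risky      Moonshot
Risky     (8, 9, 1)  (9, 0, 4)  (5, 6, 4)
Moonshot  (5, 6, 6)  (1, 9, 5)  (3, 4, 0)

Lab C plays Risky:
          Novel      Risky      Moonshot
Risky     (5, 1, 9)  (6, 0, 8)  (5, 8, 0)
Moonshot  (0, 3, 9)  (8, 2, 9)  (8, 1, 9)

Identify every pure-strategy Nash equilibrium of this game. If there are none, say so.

This game has no pure Nash equilibrium.

(Risky, Novel, Novel): Lab C can switch to Risky (1 → 9). Not NE.
(Risky, Novel, Risky): Lab B can switch to Moonshot (1 → 8). Not NE.
(Risky, Risky, Novel): Lab B can switch to Novel (0 → 9). Not NE.
(Risky, Risky, Risky): Lab A can switch to Moonshot (6 → 8). Not NE.
(Risky, Moonshot, Novel): Lab B can switch to Novel (6 → 9). Not NE.
(Risky, Moonshot, Risky): Lab A can switch to Moonshot (5 → 8). Not NE.
(The remaining 6 profiles each have a profitable deviation by the same check.)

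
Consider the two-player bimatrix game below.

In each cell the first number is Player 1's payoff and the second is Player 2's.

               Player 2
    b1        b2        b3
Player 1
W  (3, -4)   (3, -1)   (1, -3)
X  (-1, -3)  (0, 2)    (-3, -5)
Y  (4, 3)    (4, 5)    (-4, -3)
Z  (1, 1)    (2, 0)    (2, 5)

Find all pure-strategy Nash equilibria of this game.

Check each profile: it is a Nash equilibrium iff no player can strictly gain by switching unilaterally.
(W, b1): Player 1 can switch to Y (3 → 4). Not NE.
(W, b2): Player 1 can switch to Y (3 → 4). Not NE.
(W, b3): Player 1 can switch to Z (1 → 2). Not NE.
(X, b1): Player 1 can switch to W (-1 → 3). Not NE.
(X, b2): Player 1 can switch to W (0 → 3). Not NE.
(X, b3): Player 1 can switch to W (-3 → 1). Not NE.
(Y, b1): Player 2 can switch to b2 (3 → 5). Not NE.
(Y, b2): Player 1 gets 4, best alternative 3; Player 2 gets 5, best alternative 3. No profitable deviation — NE.
(Y, b3): Player 1 can switch to W (-4 → 1). Not NE.
(Z, b3): Player 1 gets 2, best alternative 1; Player 2 gets 5, best alternative 1. No profitable deviation — NE.
(The remaining 2 profiles each have a profitable deviation by the same check.)

Pure-strategy Nash equilibria: (Y, b2); (Z, b3)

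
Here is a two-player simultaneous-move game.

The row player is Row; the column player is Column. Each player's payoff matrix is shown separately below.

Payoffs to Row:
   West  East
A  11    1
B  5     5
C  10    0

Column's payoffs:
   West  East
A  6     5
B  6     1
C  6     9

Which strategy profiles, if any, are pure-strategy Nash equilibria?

Pure NE: (A, West)

(A, West): Row gets 11, best alternative 10; Column gets 6, best alternative 5. No profitable deviation — NE.
(A, East): Row can switch to B (1 → 5). Not NE.
(B, West): Row can switch to A (5 → 11). Not NE.
(B, East): Column can switch to West (1 → 6). Not NE.
(C, West): Row can switch to A (10 → 11). Not NE.
(C, East): Row can switch to A (0 → 1). Not NE.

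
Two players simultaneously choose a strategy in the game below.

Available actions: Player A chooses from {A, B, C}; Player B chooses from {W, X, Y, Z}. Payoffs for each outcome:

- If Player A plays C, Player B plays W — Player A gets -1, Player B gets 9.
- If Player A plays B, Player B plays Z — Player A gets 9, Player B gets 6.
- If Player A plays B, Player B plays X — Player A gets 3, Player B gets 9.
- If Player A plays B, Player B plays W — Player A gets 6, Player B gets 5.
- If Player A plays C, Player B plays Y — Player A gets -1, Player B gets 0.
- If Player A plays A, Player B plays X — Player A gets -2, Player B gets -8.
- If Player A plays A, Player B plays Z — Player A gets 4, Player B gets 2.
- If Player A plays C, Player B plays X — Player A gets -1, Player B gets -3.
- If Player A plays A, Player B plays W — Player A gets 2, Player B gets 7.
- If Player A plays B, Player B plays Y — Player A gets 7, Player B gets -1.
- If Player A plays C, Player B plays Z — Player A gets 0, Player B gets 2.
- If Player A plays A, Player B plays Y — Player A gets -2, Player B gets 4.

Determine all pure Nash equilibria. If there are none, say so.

Pure NE: (B, X)

For each strategy profile, look for a profitable unilateral deviation.
(A, W): Player A can switch to B (2 → 6). Not NE.
(A, X): Player A can switch to B (-2 → 3). Not NE.
(A, Y): Player A can switch to B (-2 → 7). Not NE.
(A, Z): Player A can switch to B (4 → 9). Not NE.
(B, W): Player B can switch to X (5 → 9). Not NE.
(B, X): Player A gets 3, best alternative -1; Player B gets 9, best alternative 6. No profitable deviation — NE.
(B, Y): Player B can switch to W (-1 → 5). Not NE.
(B, Z): Player B can switch to X (6 → 9). Not NE.
(C, W): Player A can switch to A (-1 → 2). Not NE.
(C, X): Player A can switch to B (-1 → 3). Not NE.
(C, Y): Player A can switch to B (-1 → 7). Not NE.
(The remaining 1 profile has a profitable deviation by the same check.)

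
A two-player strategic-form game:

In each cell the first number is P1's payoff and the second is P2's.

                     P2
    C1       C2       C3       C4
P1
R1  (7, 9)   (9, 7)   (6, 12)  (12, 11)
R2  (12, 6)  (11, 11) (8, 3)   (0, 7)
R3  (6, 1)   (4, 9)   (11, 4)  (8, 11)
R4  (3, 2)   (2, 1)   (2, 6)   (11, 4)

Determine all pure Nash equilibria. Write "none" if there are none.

Pure NE: (R2, C2)

(R1, C1): P1 can switch to R2 (7 → 12). Not NE.
(R1, C2): P1 can switch to R2 (9 → 11). Not NE.
(R1, C3): P1 can switch to R2 (6 → 8). Not NE.
(R1, C4): P2 can switch to C3 (11 → 12). Not NE.
(R2, C1): P2 can switch to C2 (6 → 11). Not NE.
(R2, C2): P1 gets 11, best alternative 9; P2 gets 11, best alternative 7. No profitable deviation — NE.
(R2, C3): P1 can switch to R3 (8 → 11). Not NE.
(R2, C4): P1 can switch to R1 (0 → 12). Not NE.
(R3, C1): P1 can switch to R1 (6 → 7). Not NE.
(The remaining 7 profiles each have a profitable deviation by the same check.)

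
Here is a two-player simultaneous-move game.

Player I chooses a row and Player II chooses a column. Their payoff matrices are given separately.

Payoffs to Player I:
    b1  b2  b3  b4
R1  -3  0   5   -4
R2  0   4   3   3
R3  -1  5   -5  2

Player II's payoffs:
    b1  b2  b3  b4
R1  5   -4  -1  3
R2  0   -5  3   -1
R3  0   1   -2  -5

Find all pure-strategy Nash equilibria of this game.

Player I against b1: payoffs -3, 0, -1 → best response R2.
Player I against b2: payoffs 0, 4, 5 → best response R3.
Player I against b3: payoffs 5, 3, -5 → best response R1.
Player I against b4: payoffs -4, 3, 2 → best response R2.
Player II against R1: payoffs 5, -4, -1, 3 → best response b1.
Player II against R2: payoffs 0, -5, 3, -1 → best response b3.
Player II against R3: payoffs 0, 1, -2, -5 → best response b2.
Mutual best responses: (R3, b2).

Pure NE: (R3, b2)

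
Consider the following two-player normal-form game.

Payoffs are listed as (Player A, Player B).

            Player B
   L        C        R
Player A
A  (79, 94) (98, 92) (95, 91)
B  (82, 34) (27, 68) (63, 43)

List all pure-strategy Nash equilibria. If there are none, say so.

none

Player A against L: payoffs 79, 82 → best response B.
Player A against C: payoffs 98, 27 → best response A.
Player A against R: payoffs 95, 63 → best response A.
Player B against A: payoffs 94, 92, 91 → best response L.
Player B against B: payoffs 34, 68, 43 → best response C.
No profile is a mutual best response for all players.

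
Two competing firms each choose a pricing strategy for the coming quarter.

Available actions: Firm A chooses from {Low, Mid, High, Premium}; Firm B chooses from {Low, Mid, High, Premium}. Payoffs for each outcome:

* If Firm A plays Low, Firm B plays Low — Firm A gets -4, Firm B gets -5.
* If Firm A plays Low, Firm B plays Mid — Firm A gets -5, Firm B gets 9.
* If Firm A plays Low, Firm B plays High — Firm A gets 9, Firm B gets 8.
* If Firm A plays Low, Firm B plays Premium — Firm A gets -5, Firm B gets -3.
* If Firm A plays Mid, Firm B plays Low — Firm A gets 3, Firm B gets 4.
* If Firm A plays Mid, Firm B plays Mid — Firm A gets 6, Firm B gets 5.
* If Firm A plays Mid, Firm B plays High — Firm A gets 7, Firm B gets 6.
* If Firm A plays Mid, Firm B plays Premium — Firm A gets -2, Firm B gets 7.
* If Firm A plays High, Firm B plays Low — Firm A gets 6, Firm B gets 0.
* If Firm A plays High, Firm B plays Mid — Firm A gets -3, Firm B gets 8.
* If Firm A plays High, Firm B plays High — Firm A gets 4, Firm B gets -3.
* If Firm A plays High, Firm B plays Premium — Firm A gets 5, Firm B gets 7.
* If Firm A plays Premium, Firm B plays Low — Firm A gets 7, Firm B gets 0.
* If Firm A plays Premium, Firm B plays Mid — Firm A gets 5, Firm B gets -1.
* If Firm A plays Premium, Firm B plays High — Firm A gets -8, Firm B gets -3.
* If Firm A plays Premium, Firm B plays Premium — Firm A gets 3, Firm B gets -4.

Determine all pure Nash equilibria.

(Low, Low): Firm A can switch to Mid (-4 → 3). Not NE.
(Low, Mid): Firm A can switch to Mid (-5 → 6). Not NE.
(Low, High): Firm B can switch to Mid (8 → 9). Not NE.
(Low, Premium): Firm A can switch to Mid (-5 → -2). Not NE.
(Mid, Low): Firm A can switch to High (3 → 6). Not NE.
(Mid, Mid): Firm B can switch to High (5 → 6). Not NE.
(Mid, High): Firm A can switch to Low (7 → 9). Not NE.
(Mid, Premium): Firm A can switch to High (-2 → 5). Not NE.
(Premium, Low): Firm A gets 7, best alternative 6; Firm B gets 0, best alternative -1. No profitable deviation — NE.
(The remaining 7 profiles each have a profitable deviation by the same check.)

The unique pure-strategy Nash equilibrium is (Premium, Low).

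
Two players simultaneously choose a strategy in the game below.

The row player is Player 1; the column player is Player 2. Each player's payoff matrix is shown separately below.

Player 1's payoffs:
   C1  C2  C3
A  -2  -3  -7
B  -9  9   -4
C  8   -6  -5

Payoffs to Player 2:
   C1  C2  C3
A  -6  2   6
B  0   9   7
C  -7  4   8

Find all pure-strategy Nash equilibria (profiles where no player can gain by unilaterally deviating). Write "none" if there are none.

Pure NE: (B, C2)

Player 1 against C1: payoffs -2, -9, 8 → best response C.
Player 1 against C2: payoffs -3, 9, -6 → best response B.
Player 1 against C3: payoffs -7, -4, -5 → best response B.
Player 2 against A: payoffs -6, 2, 6 → best response C3.
Player 2 against B: payoffs 0, 9, 7 → best response C2.
Player 2 against C: payoffs -7, 4, 8 → best response C3.
Mutual best responses: (B, C2).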